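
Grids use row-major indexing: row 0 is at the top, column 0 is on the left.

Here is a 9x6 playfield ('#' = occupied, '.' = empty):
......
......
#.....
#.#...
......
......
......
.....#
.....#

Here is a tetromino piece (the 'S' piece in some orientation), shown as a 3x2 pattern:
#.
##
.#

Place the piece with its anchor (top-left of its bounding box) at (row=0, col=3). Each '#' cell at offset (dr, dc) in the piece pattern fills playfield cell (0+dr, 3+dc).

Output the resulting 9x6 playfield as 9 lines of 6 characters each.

Answer: ...#..
...##.
#...#.
#.#...
......
......
......
.....#
.....#

Derivation:
Fill (0+0,3+0) = (0,3)
Fill (0+1,3+0) = (1,3)
Fill (0+1,3+1) = (1,4)
Fill (0+2,3+1) = (2,4)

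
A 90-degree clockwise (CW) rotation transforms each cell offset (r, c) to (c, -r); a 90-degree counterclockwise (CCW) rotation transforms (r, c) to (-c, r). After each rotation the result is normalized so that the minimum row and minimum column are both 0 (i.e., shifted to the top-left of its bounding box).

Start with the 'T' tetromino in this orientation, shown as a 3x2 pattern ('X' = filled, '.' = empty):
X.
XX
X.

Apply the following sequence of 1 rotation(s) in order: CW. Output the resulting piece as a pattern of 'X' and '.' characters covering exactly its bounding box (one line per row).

Answer: XXX
.X.

Derivation:
Start:
X.
XX
X.
After rotation 1 (CW):
XXX
.X.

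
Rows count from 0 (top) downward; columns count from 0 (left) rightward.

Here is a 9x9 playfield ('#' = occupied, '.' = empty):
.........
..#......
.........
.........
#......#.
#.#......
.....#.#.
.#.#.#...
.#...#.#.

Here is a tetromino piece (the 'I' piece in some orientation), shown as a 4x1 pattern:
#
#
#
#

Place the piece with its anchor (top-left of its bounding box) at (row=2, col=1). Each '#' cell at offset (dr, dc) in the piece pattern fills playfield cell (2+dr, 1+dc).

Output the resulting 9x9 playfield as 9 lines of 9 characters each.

Answer: .........
..#......
.#.......
.#.......
##.....#.
###......
.....#.#.
.#.#.#...
.#...#.#.

Derivation:
Fill (2+0,1+0) = (2,1)
Fill (2+1,1+0) = (3,1)
Fill (2+2,1+0) = (4,1)
Fill (2+3,1+0) = (5,1)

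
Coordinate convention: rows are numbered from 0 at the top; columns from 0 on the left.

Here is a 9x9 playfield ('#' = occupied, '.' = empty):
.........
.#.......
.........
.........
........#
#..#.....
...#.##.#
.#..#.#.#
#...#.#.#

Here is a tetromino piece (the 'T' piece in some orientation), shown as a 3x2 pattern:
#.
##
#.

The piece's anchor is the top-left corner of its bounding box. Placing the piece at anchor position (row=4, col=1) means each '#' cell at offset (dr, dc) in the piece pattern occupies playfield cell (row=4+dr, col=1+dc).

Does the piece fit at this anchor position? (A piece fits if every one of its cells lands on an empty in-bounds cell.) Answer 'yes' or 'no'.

Check each piece cell at anchor (4, 1):
  offset (0,0) -> (4,1): empty -> OK
  offset (1,0) -> (5,1): empty -> OK
  offset (1,1) -> (5,2): empty -> OK
  offset (2,0) -> (6,1): empty -> OK
All cells valid: yes

Answer: yes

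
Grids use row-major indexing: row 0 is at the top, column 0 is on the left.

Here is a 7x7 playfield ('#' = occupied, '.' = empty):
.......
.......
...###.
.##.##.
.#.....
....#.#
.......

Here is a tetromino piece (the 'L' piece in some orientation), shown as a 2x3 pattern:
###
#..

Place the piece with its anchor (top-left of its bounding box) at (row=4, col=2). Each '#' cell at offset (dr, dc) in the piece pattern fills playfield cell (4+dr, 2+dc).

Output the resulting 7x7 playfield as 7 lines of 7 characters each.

Fill (4+0,2+0) = (4,2)
Fill (4+0,2+1) = (4,3)
Fill (4+0,2+2) = (4,4)
Fill (4+1,2+0) = (5,2)

Answer: .......
.......
...###.
.##.##.
.####..
..#.#.#
.......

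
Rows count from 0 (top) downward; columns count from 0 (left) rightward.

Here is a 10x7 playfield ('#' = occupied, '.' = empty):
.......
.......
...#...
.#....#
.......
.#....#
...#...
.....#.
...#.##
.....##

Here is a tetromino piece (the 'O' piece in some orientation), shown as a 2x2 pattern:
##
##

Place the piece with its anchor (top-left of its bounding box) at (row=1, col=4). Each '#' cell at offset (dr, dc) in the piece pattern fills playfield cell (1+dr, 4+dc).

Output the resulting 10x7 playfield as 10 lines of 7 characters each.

Answer: .......
....##.
...###.
.#....#
.......
.#....#
...#...
.....#.
...#.##
.....##

Derivation:
Fill (1+0,4+0) = (1,4)
Fill (1+0,4+1) = (1,5)
Fill (1+1,4+0) = (2,4)
Fill (1+1,4+1) = (2,5)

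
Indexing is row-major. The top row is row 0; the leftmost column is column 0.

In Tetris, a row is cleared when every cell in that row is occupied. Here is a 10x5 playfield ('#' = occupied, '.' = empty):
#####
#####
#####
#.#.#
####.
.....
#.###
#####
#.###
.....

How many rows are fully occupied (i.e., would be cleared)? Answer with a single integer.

Check each row:
  row 0: 0 empty cells -> FULL (clear)
  row 1: 0 empty cells -> FULL (clear)
  row 2: 0 empty cells -> FULL (clear)
  row 3: 2 empty cells -> not full
  row 4: 1 empty cell -> not full
  row 5: 5 empty cells -> not full
  row 6: 1 empty cell -> not full
  row 7: 0 empty cells -> FULL (clear)
  row 8: 1 empty cell -> not full
  row 9: 5 empty cells -> not full
Total rows cleared: 4

Answer: 4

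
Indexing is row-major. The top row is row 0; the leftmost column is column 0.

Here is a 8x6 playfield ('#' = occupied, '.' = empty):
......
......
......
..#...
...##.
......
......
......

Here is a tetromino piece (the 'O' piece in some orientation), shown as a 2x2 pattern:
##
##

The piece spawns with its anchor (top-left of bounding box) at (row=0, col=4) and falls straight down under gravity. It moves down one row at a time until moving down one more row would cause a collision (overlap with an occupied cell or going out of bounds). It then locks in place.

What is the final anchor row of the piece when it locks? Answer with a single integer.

Spawn at (row=0, col=4). Try each row:
  row 0: fits
  row 1: fits
  row 2: fits
  row 3: blocked -> lock at row 2

Answer: 2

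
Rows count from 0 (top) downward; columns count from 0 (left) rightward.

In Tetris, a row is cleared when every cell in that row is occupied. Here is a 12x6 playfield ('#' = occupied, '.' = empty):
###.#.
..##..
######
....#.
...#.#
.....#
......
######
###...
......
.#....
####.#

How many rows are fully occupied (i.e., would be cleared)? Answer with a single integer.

Check each row:
  row 0: 2 empty cells -> not full
  row 1: 4 empty cells -> not full
  row 2: 0 empty cells -> FULL (clear)
  row 3: 5 empty cells -> not full
  row 4: 4 empty cells -> not full
  row 5: 5 empty cells -> not full
  row 6: 6 empty cells -> not full
  row 7: 0 empty cells -> FULL (clear)
  row 8: 3 empty cells -> not full
  row 9: 6 empty cells -> not full
  row 10: 5 empty cells -> not full
  row 11: 1 empty cell -> not full
Total rows cleared: 2

Answer: 2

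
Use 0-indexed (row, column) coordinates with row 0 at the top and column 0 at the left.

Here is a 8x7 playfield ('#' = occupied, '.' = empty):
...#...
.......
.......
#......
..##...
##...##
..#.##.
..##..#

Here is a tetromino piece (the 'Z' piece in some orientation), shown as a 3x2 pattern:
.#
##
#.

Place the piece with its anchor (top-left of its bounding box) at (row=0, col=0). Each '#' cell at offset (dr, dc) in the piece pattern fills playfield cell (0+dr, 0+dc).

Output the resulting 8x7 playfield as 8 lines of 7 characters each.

Fill (0+0,0+1) = (0,1)
Fill (0+1,0+0) = (1,0)
Fill (0+1,0+1) = (1,1)
Fill (0+2,0+0) = (2,0)

Answer: .#.#...
##.....
#......
#......
..##...
##...##
..#.##.
..##..#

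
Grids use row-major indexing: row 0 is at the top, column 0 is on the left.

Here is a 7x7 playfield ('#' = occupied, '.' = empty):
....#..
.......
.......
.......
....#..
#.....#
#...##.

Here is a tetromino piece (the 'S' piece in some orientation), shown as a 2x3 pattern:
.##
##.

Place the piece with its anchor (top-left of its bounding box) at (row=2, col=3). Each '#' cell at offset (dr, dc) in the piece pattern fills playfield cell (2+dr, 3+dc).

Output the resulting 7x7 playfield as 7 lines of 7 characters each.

Fill (2+0,3+1) = (2,4)
Fill (2+0,3+2) = (2,5)
Fill (2+1,3+0) = (3,3)
Fill (2+1,3+1) = (3,4)

Answer: ....#..
.......
....##.
...##..
....#..
#.....#
#...##.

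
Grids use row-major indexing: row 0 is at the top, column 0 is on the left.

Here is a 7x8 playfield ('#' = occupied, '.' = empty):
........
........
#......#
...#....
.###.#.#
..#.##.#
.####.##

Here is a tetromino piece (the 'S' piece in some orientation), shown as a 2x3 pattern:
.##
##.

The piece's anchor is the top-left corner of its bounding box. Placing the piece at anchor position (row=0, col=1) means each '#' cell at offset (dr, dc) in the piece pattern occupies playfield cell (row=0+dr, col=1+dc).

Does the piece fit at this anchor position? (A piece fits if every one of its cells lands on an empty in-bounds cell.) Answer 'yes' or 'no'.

Answer: yes

Derivation:
Check each piece cell at anchor (0, 1):
  offset (0,1) -> (0,2): empty -> OK
  offset (0,2) -> (0,3): empty -> OK
  offset (1,0) -> (1,1): empty -> OK
  offset (1,1) -> (1,2): empty -> OK
All cells valid: yes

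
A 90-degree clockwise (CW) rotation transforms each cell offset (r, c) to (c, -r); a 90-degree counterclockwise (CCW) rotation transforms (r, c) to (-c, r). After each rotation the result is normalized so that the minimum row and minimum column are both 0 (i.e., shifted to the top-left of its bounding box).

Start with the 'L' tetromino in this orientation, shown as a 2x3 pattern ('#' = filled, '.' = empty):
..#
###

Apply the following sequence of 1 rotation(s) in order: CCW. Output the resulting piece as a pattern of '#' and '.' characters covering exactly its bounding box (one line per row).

Answer: ##
.#
.#

Derivation:
Start:
..#
###
After rotation 1 (CCW):
##
.#
.#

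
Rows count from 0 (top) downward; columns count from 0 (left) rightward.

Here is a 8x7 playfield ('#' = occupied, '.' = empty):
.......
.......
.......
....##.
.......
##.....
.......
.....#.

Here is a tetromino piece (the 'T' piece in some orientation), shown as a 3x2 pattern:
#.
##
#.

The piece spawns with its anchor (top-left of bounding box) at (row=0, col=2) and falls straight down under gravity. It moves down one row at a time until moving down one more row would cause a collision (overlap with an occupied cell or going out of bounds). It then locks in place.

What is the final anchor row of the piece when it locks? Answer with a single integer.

Answer: 5

Derivation:
Spawn at (row=0, col=2). Try each row:
  row 0: fits
  row 1: fits
  row 2: fits
  row 3: fits
  row 4: fits
  row 5: fits
  row 6: blocked -> lock at row 5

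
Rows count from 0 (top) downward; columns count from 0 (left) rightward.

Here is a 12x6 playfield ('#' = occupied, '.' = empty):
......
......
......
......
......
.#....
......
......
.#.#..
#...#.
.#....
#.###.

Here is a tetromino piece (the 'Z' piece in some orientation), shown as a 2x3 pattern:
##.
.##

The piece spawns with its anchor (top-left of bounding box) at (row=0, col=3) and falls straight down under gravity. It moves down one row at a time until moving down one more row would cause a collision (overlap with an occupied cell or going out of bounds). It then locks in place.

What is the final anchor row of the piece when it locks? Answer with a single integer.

Answer: 7

Derivation:
Spawn at (row=0, col=3). Try each row:
  row 0: fits
  row 1: fits
  row 2: fits
  row 3: fits
  row 4: fits
  row 5: fits
  row 6: fits
  row 7: fits
  row 8: blocked -> lock at row 7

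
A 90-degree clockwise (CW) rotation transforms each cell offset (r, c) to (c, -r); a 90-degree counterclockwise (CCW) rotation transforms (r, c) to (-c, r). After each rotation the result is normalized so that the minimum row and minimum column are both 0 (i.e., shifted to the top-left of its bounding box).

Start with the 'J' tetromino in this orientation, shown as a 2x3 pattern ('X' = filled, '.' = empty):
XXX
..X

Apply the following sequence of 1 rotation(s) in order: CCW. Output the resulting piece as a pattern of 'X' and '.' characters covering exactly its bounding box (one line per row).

Answer: XX
X.
X.

Derivation:
Start:
XXX
..X
After rotation 1 (CCW):
XX
X.
X.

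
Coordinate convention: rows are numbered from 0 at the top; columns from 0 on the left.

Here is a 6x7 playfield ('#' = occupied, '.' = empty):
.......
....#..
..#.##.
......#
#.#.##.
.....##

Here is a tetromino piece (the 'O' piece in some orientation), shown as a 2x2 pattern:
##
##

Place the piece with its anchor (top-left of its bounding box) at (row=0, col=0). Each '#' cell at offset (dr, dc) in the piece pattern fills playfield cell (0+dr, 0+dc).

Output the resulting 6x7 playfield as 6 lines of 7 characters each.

Answer: ##.....
##..#..
..#.##.
......#
#.#.##.
.....##

Derivation:
Fill (0+0,0+0) = (0,0)
Fill (0+0,0+1) = (0,1)
Fill (0+1,0+0) = (1,0)
Fill (0+1,0+1) = (1,1)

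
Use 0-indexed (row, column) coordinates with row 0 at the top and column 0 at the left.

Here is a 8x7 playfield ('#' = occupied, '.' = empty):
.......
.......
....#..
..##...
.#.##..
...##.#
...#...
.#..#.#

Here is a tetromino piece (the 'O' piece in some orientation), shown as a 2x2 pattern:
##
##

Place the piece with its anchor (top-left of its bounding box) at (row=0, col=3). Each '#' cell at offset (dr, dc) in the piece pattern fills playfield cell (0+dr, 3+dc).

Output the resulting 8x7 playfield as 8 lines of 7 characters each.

Fill (0+0,3+0) = (0,3)
Fill (0+0,3+1) = (0,4)
Fill (0+1,3+0) = (1,3)
Fill (0+1,3+1) = (1,4)

Answer: ...##..
...##..
....#..
..##...
.#.##..
...##.#
...#...
.#..#.#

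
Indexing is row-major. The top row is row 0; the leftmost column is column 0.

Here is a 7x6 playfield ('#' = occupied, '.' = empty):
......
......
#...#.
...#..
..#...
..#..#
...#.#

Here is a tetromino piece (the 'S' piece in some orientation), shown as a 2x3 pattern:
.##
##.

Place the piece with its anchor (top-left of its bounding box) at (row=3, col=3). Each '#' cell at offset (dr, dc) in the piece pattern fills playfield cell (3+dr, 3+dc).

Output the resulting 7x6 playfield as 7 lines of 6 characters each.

Fill (3+0,3+1) = (3,4)
Fill (3+0,3+2) = (3,5)
Fill (3+1,3+0) = (4,3)
Fill (3+1,3+1) = (4,4)

Answer: ......
......
#...#.
...###
..###.
..#..#
...#.#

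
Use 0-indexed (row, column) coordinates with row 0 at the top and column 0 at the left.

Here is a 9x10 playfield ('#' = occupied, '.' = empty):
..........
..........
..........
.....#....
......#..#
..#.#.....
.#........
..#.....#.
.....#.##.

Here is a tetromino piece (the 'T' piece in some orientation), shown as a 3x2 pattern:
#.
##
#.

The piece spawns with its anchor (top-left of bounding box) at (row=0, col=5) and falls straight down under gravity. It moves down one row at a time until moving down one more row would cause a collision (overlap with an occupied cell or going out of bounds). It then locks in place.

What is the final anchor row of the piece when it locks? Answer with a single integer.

Answer: 0

Derivation:
Spawn at (row=0, col=5). Try each row:
  row 0: fits
  row 1: blocked -> lock at row 0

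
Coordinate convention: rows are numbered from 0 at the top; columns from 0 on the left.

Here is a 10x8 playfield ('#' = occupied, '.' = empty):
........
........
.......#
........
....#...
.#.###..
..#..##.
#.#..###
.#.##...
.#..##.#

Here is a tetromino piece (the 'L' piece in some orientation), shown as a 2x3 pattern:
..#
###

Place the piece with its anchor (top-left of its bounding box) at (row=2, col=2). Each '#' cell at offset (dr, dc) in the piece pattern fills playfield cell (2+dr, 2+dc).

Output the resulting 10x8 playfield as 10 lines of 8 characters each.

Fill (2+0,2+2) = (2,4)
Fill (2+1,2+0) = (3,2)
Fill (2+1,2+1) = (3,3)
Fill (2+1,2+2) = (3,4)

Answer: ........
........
....#..#
..###...
....#...
.#.###..
..#..##.
#.#..###
.#.##...
.#..##.#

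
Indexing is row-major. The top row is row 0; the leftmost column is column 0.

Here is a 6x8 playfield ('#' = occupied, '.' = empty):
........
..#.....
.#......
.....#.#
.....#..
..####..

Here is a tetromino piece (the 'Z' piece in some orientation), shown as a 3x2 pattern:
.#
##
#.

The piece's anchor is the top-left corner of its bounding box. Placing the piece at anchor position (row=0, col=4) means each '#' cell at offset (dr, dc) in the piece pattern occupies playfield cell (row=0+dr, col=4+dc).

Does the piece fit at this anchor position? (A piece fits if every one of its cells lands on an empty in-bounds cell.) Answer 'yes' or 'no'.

Check each piece cell at anchor (0, 4):
  offset (0,1) -> (0,5): empty -> OK
  offset (1,0) -> (1,4): empty -> OK
  offset (1,1) -> (1,5): empty -> OK
  offset (2,0) -> (2,4): empty -> OK
All cells valid: yes

Answer: yes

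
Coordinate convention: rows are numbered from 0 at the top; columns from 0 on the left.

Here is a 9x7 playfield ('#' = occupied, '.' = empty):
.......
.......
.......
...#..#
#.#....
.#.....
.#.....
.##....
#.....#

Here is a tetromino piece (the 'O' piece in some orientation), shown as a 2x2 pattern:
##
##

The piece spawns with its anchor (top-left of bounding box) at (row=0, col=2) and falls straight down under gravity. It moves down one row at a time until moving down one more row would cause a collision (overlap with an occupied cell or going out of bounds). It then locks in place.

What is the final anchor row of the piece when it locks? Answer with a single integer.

Answer: 1

Derivation:
Spawn at (row=0, col=2). Try each row:
  row 0: fits
  row 1: fits
  row 2: blocked -> lock at row 1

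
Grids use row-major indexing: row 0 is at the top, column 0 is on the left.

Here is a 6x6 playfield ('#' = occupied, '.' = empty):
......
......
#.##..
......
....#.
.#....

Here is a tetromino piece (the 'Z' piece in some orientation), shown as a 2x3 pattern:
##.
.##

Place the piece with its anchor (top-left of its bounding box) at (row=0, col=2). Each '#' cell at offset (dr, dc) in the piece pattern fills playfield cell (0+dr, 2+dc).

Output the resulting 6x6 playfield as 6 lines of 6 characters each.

Answer: ..##..
...##.
#.##..
......
....#.
.#....

Derivation:
Fill (0+0,2+0) = (0,2)
Fill (0+0,2+1) = (0,3)
Fill (0+1,2+1) = (1,3)
Fill (0+1,2+2) = (1,4)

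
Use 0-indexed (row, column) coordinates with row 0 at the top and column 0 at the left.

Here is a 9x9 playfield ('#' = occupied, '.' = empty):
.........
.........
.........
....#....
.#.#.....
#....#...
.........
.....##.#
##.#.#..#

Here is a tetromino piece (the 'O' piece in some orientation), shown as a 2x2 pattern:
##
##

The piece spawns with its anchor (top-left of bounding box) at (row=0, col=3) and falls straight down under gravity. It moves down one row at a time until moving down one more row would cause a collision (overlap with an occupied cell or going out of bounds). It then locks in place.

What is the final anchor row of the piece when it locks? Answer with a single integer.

Spawn at (row=0, col=3). Try each row:
  row 0: fits
  row 1: fits
  row 2: blocked -> lock at row 1

Answer: 1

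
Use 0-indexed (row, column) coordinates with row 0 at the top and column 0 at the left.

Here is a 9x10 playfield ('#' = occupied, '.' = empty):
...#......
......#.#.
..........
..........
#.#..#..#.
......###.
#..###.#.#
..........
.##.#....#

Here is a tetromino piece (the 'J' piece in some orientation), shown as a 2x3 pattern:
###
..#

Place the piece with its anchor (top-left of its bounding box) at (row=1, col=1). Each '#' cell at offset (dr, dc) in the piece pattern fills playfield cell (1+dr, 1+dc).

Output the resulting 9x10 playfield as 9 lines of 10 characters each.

Answer: ...#......
.###..#.#.
...#......
..........
#.#..#..#.
......###.
#..###.#.#
..........
.##.#....#

Derivation:
Fill (1+0,1+0) = (1,1)
Fill (1+0,1+1) = (1,2)
Fill (1+0,1+2) = (1,3)
Fill (1+1,1+2) = (2,3)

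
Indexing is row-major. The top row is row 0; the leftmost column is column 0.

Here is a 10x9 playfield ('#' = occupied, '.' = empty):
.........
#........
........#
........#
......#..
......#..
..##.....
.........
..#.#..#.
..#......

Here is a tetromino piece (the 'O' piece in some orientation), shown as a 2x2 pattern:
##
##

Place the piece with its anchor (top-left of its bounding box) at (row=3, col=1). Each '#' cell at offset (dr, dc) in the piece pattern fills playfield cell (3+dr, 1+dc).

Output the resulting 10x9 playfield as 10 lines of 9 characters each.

Fill (3+0,1+0) = (3,1)
Fill (3+0,1+1) = (3,2)
Fill (3+1,1+0) = (4,1)
Fill (3+1,1+1) = (4,2)

Answer: .........
#........
........#
.##.....#
.##...#..
......#..
..##.....
.........
..#.#..#.
..#......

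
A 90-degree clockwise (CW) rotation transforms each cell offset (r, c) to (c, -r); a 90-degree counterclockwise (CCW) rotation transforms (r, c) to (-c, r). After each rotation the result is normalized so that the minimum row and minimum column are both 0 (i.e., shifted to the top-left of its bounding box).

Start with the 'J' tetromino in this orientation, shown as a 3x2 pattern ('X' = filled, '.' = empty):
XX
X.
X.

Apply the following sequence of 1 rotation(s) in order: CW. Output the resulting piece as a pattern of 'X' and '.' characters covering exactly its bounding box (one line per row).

Start:
XX
X.
X.
After rotation 1 (CW):
XXX
..X

Answer: XXX
..X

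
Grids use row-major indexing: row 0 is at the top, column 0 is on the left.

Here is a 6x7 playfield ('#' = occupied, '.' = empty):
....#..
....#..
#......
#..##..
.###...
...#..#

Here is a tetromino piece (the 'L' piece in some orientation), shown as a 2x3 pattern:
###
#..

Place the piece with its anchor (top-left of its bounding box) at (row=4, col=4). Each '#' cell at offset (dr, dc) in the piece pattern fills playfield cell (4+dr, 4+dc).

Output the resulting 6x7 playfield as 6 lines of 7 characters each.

Answer: ....#..
....#..
#......
#..##..
.######
...##.#

Derivation:
Fill (4+0,4+0) = (4,4)
Fill (4+0,4+1) = (4,5)
Fill (4+0,4+2) = (4,6)
Fill (4+1,4+0) = (5,4)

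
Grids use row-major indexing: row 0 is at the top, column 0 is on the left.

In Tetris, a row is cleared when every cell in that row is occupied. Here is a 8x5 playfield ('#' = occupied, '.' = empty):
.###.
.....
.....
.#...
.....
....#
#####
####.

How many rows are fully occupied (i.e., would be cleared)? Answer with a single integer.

Check each row:
  row 0: 2 empty cells -> not full
  row 1: 5 empty cells -> not full
  row 2: 5 empty cells -> not full
  row 3: 4 empty cells -> not full
  row 4: 5 empty cells -> not full
  row 5: 4 empty cells -> not full
  row 6: 0 empty cells -> FULL (clear)
  row 7: 1 empty cell -> not full
Total rows cleared: 1

Answer: 1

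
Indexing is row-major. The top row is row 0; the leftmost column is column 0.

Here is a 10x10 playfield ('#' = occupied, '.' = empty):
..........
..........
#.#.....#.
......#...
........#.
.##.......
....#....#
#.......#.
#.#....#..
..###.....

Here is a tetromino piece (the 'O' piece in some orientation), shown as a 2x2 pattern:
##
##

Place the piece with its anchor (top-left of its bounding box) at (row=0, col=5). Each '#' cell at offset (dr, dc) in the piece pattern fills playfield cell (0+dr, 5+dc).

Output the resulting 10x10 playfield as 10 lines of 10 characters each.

Answer: .....##...
.....##...
#.#.....#.
......#...
........#.
.##.......
....#....#
#.......#.
#.#....#..
..###.....

Derivation:
Fill (0+0,5+0) = (0,5)
Fill (0+0,5+1) = (0,6)
Fill (0+1,5+0) = (1,5)
Fill (0+1,5+1) = (1,6)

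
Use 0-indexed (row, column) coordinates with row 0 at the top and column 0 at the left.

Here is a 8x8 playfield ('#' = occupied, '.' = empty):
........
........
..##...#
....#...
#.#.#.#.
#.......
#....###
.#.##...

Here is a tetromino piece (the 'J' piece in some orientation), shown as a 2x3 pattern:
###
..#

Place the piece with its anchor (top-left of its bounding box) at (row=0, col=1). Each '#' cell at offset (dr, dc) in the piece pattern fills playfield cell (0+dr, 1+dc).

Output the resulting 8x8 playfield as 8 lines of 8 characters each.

Answer: .###....
...#....
..##...#
....#...
#.#.#.#.
#.......
#....###
.#.##...

Derivation:
Fill (0+0,1+0) = (0,1)
Fill (0+0,1+1) = (0,2)
Fill (0+0,1+2) = (0,3)
Fill (0+1,1+2) = (1,3)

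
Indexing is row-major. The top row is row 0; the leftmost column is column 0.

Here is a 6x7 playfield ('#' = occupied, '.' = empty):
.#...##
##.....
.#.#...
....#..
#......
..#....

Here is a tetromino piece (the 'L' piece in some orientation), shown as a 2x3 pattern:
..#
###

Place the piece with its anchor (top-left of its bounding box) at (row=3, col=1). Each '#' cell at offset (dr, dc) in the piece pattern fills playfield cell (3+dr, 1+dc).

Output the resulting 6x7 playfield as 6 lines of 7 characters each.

Answer: .#...##
##.....
.#.#...
...##..
####...
..#....

Derivation:
Fill (3+0,1+2) = (3,3)
Fill (3+1,1+0) = (4,1)
Fill (3+1,1+1) = (4,2)
Fill (3+1,1+2) = (4,3)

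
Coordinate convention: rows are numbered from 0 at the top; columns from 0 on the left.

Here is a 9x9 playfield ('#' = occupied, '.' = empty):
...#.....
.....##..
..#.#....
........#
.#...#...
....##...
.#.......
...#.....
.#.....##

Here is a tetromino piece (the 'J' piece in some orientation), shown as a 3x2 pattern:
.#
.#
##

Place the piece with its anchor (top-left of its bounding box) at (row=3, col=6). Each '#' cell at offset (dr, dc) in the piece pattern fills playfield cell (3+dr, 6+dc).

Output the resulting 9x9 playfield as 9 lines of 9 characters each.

Answer: ...#.....
.....##..
..#.#....
.......##
.#...#.#.
....####.
.#.......
...#.....
.#.....##

Derivation:
Fill (3+0,6+1) = (3,7)
Fill (3+1,6+1) = (4,7)
Fill (3+2,6+0) = (5,6)
Fill (3+2,6+1) = (5,7)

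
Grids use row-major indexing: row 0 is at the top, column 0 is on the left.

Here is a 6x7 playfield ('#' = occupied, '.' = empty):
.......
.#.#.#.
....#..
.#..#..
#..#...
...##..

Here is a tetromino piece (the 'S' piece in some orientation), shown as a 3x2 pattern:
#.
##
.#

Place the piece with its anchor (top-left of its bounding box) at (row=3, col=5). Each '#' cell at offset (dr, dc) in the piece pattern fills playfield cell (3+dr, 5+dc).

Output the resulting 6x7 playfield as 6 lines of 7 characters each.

Answer: .......
.#.#.#.
....#..
.#..##.
#..#.##
...##.#

Derivation:
Fill (3+0,5+0) = (3,5)
Fill (3+1,5+0) = (4,5)
Fill (3+1,5+1) = (4,6)
Fill (3+2,5+1) = (5,6)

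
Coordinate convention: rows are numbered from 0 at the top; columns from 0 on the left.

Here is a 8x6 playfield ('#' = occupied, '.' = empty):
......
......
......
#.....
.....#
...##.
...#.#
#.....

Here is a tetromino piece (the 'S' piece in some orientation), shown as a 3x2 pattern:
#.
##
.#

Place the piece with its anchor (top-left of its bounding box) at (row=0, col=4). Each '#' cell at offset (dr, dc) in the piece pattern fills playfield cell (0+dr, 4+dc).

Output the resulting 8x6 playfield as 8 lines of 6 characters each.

Fill (0+0,4+0) = (0,4)
Fill (0+1,4+0) = (1,4)
Fill (0+1,4+1) = (1,5)
Fill (0+2,4+1) = (2,5)

Answer: ....#.
....##
.....#
#.....
.....#
...##.
...#.#
#.....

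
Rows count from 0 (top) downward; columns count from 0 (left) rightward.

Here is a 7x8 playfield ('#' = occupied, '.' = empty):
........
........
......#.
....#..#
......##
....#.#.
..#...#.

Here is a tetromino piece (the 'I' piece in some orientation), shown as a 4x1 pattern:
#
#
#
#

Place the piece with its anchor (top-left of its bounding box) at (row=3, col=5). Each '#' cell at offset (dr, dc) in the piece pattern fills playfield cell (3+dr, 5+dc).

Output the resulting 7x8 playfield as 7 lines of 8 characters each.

Answer: ........
........
......#.
....##.#
.....###
....###.
..#..##.

Derivation:
Fill (3+0,5+0) = (3,5)
Fill (3+1,5+0) = (4,5)
Fill (3+2,5+0) = (5,5)
Fill (3+3,5+0) = (6,5)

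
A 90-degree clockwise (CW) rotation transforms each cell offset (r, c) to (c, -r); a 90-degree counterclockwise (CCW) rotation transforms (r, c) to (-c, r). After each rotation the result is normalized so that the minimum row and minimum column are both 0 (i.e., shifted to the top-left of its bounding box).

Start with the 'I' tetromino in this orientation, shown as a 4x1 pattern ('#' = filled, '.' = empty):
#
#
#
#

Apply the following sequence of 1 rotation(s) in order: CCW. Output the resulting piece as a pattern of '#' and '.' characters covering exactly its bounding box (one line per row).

Answer: ####

Derivation:
Start:
#
#
#
#
After rotation 1 (CCW):
####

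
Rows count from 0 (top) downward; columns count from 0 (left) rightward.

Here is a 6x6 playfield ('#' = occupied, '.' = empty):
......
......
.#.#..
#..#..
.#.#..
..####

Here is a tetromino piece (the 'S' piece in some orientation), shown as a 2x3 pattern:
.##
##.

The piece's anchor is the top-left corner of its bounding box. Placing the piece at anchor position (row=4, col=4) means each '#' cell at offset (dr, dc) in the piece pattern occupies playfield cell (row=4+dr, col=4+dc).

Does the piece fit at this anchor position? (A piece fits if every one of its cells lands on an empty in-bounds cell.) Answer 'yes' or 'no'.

Check each piece cell at anchor (4, 4):
  offset (0,1) -> (4,5): empty -> OK
  offset (0,2) -> (4,6): out of bounds -> FAIL
  offset (1,0) -> (5,4): occupied ('#') -> FAIL
  offset (1,1) -> (5,5): occupied ('#') -> FAIL
All cells valid: no

Answer: no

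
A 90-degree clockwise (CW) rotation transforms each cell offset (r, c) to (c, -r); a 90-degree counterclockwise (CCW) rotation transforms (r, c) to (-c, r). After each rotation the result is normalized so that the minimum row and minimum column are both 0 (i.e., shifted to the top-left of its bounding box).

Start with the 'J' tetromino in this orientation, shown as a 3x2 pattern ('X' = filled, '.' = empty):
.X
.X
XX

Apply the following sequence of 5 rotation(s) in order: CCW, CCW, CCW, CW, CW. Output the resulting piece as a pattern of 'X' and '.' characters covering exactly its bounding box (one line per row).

Answer: XXX
..X

Derivation:
Start:
.X
.X
XX
After rotation 1 (CCW):
XXX
..X
After rotation 2 (CCW):
XX
X.
X.
After rotation 3 (CCW):
X..
XXX
After rotation 4 (CW):
XX
X.
X.
After rotation 5 (CW):
XXX
..X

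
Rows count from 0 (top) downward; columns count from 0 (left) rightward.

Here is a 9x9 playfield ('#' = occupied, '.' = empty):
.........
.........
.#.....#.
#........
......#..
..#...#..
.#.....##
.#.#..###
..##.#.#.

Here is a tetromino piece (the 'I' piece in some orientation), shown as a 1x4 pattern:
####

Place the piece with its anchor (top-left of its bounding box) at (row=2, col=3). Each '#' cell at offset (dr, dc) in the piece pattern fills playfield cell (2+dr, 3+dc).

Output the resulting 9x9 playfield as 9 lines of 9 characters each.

Answer: .........
.........
.#.#####.
#........
......#..
..#...#..
.#.....##
.#.#..###
..##.#.#.

Derivation:
Fill (2+0,3+0) = (2,3)
Fill (2+0,3+1) = (2,4)
Fill (2+0,3+2) = (2,5)
Fill (2+0,3+3) = (2,6)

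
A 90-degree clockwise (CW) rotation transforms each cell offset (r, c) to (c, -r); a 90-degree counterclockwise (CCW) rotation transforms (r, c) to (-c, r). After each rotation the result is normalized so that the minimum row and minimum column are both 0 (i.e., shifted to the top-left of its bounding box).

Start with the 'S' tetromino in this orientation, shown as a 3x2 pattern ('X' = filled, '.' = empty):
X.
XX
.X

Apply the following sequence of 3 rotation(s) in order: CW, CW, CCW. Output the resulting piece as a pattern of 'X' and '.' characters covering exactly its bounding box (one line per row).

Start:
X.
XX
.X
After rotation 1 (CW):
.XX
XX.
After rotation 2 (CW):
X.
XX
.X
After rotation 3 (CCW):
.XX
XX.

Answer: .XX
XX.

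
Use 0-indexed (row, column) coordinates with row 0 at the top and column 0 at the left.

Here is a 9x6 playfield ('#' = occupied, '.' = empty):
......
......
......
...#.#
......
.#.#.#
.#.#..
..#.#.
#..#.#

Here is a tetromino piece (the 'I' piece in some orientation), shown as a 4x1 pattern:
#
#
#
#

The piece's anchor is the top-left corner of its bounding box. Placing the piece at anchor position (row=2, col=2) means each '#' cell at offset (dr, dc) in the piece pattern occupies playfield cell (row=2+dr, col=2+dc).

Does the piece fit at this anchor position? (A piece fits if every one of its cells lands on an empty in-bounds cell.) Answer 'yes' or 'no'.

Answer: yes

Derivation:
Check each piece cell at anchor (2, 2):
  offset (0,0) -> (2,2): empty -> OK
  offset (1,0) -> (3,2): empty -> OK
  offset (2,0) -> (4,2): empty -> OK
  offset (3,0) -> (5,2): empty -> OK
All cells valid: yes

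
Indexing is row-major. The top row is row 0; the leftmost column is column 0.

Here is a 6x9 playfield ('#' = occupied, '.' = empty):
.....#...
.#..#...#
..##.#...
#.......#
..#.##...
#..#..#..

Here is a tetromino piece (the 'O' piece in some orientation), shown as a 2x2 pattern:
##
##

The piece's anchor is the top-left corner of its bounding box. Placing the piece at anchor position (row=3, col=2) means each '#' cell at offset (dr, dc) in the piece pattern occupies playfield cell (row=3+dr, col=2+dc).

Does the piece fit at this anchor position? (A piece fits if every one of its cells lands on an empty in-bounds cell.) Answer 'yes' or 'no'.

Answer: no

Derivation:
Check each piece cell at anchor (3, 2):
  offset (0,0) -> (3,2): empty -> OK
  offset (0,1) -> (3,3): empty -> OK
  offset (1,0) -> (4,2): occupied ('#') -> FAIL
  offset (1,1) -> (4,3): empty -> OK
All cells valid: no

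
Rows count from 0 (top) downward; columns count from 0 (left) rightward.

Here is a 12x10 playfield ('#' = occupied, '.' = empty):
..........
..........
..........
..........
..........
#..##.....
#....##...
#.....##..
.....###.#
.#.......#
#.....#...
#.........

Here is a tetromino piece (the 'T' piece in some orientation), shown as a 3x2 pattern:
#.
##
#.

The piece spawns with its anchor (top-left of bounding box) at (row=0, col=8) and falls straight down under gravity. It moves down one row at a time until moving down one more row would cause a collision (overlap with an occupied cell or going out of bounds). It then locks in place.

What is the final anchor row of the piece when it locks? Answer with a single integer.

Answer: 6

Derivation:
Spawn at (row=0, col=8). Try each row:
  row 0: fits
  row 1: fits
  row 2: fits
  row 3: fits
  row 4: fits
  row 5: fits
  row 6: fits
  row 7: blocked -> lock at row 6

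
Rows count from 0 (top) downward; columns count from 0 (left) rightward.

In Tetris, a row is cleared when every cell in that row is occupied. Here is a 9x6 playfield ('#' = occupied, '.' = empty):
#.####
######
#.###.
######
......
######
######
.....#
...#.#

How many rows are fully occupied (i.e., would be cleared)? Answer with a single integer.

Check each row:
  row 0: 1 empty cell -> not full
  row 1: 0 empty cells -> FULL (clear)
  row 2: 2 empty cells -> not full
  row 3: 0 empty cells -> FULL (clear)
  row 4: 6 empty cells -> not full
  row 5: 0 empty cells -> FULL (clear)
  row 6: 0 empty cells -> FULL (clear)
  row 7: 5 empty cells -> not full
  row 8: 4 empty cells -> not full
Total rows cleared: 4

Answer: 4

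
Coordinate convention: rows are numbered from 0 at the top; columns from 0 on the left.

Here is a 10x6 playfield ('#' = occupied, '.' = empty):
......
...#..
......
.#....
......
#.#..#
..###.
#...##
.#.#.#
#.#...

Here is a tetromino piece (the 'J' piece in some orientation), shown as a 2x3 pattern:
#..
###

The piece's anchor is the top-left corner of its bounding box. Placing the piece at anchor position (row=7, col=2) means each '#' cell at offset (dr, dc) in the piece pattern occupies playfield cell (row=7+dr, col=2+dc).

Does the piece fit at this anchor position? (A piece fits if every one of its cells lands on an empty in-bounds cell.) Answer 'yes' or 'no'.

Answer: no

Derivation:
Check each piece cell at anchor (7, 2):
  offset (0,0) -> (7,2): empty -> OK
  offset (1,0) -> (8,2): empty -> OK
  offset (1,1) -> (8,3): occupied ('#') -> FAIL
  offset (1,2) -> (8,4): empty -> OK
All cells valid: no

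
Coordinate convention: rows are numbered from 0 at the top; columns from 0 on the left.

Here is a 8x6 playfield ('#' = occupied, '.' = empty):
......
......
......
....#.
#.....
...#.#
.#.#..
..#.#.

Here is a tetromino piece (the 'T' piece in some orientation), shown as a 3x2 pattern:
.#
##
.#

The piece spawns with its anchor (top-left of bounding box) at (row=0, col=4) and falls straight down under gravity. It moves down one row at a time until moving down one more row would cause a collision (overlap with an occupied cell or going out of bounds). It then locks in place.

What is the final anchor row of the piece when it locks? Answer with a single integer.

Answer: 1

Derivation:
Spawn at (row=0, col=4). Try each row:
  row 0: fits
  row 1: fits
  row 2: blocked -> lock at row 1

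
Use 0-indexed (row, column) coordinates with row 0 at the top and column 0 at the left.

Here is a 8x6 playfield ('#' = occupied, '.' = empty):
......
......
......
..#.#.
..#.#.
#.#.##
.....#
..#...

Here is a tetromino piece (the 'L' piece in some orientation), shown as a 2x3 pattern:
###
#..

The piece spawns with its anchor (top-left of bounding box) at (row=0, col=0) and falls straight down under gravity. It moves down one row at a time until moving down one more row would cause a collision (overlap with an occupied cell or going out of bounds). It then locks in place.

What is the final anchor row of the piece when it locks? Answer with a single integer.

Answer: 2

Derivation:
Spawn at (row=0, col=0). Try each row:
  row 0: fits
  row 1: fits
  row 2: fits
  row 3: blocked -> lock at row 2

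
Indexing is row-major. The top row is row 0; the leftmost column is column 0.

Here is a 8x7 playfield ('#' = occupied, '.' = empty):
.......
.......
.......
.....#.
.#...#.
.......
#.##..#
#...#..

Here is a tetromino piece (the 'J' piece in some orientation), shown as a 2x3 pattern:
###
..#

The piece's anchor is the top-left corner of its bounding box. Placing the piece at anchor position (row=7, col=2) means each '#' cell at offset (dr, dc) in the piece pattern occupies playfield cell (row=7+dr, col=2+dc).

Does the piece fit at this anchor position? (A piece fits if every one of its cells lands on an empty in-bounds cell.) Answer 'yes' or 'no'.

Check each piece cell at anchor (7, 2):
  offset (0,0) -> (7,2): empty -> OK
  offset (0,1) -> (7,3): empty -> OK
  offset (0,2) -> (7,4): occupied ('#') -> FAIL
  offset (1,2) -> (8,4): out of bounds -> FAIL
All cells valid: no

Answer: no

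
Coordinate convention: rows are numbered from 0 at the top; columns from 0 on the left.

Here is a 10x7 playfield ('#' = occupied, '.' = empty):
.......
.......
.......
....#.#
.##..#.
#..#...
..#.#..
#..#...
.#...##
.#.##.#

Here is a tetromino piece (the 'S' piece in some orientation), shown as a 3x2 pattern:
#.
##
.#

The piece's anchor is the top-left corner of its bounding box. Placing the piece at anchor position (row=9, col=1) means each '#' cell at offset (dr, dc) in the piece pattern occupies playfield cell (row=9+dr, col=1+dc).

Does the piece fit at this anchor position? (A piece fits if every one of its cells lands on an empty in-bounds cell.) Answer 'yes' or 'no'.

Answer: no

Derivation:
Check each piece cell at anchor (9, 1):
  offset (0,0) -> (9,1): occupied ('#') -> FAIL
  offset (1,0) -> (10,1): out of bounds -> FAIL
  offset (1,1) -> (10,2): out of bounds -> FAIL
  offset (2,1) -> (11,2): out of bounds -> FAIL
All cells valid: no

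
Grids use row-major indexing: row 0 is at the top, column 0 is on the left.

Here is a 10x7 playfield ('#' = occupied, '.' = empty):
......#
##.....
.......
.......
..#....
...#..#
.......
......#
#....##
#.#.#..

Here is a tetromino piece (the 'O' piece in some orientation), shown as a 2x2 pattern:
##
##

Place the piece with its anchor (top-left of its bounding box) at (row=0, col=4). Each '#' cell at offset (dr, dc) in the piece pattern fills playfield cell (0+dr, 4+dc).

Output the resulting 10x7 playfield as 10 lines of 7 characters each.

Answer: ....###
##..##.
.......
.......
..#....
...#..#
.......
......#
#....##
#.#.#..

Derivation:
Fill (0+0,4+0) = (0,4)
Fill (0+0,4+1) = (0,5)
Fill (0+1,4+0) = (1,4)
Fill (0+1,4+1) = (1,5)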